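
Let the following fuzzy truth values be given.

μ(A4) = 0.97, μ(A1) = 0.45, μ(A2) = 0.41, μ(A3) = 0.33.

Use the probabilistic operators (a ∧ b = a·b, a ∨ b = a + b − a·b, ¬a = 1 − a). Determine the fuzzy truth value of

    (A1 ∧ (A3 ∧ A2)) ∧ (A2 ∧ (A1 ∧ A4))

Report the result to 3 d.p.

A3 ∧ A2 = a·b on (0.3300, 0.4100) = 0.1353
A1 ∧ (A3 ∧ A2) = a·b on (0.4500, 0.1353) = 0.0609
A1 ∧ A4 = a·b on (0.4500, 0.9700) = 0.4365
A2 ∧ (A1 ∧ A4) = a·b on (0.4100, 0.4365) = 0.1790
(A1 ∧ (A3 ∧ A2)) ∧ (A2 ∧ (A1 ∧ A4)) = a·b on (0.0609, 0.1790) = 0.0109

0.011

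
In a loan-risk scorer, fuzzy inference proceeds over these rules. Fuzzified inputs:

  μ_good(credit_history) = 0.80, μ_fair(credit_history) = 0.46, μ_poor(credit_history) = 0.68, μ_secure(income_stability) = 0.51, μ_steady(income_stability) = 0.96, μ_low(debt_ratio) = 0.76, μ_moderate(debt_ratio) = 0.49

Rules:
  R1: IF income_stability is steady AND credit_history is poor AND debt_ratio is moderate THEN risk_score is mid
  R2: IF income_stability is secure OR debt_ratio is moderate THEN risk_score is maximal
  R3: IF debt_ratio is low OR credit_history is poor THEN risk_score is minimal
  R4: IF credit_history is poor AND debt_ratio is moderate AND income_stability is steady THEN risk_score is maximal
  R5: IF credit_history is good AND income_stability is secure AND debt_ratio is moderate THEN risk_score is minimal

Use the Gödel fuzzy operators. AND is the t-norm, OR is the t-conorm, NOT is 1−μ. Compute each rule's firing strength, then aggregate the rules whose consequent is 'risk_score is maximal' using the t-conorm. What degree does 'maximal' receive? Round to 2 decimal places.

R1: steady=0.96, poor=0.68, moderate=0.49; AND[min(a, b)] → w = 0.49
R2: secure=0.51, moderate=0.49; OR[max(a, b)] → w = 0.51
R3: low=0.76, poor=0.68; OR[max(a, b)] → w = 0.76
R4: poor=0.68, moderate=0.49, steady=0.96; AND[min(a, b)] → w = 0.49
R5: good=0.80, secure=0.51, moderate=0.49; AND[min(a, b)] → w = 0.49
Rules with consequent 'maximal': {R2, R4} → strengths 0.51, 0.49
Aggregate via t-conorm [max(a, b)]: 0.51

0.51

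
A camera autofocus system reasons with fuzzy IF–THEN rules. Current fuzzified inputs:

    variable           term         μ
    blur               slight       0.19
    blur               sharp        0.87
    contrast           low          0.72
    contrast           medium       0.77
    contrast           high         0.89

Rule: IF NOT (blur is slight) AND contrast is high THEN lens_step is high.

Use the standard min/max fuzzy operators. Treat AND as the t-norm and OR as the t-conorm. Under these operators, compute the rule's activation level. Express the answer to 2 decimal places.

firing strength: ¬slight=1−0.19=0.81, high=0.89; AND[min(a, b)] → w = 0.81

0.81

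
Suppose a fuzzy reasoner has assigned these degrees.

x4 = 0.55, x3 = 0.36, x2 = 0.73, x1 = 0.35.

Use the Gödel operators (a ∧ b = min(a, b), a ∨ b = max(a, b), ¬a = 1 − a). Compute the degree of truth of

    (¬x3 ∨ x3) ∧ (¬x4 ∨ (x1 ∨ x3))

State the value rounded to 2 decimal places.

0.45

¬x3 = 1 − 0.36 = 0.64
¬x3 ∨ x3 = max(a, b) on (0.64, 0.36) = 0.64
¬x4 = 1 − 0.55 = 0.45
x1 ∨ x3 = max(a, b) on (0.35, 0.36) = 0.36
¬x4 ∨ (x1 ∨ x3) = max(a, b) on (0.45, 0.36) = 0.45
(¬x3 ∨ x3) ∧ (¬x4 ∨ (x1 ∨ x3)) = min(a, b) on (0.64, 0.45) = 0.45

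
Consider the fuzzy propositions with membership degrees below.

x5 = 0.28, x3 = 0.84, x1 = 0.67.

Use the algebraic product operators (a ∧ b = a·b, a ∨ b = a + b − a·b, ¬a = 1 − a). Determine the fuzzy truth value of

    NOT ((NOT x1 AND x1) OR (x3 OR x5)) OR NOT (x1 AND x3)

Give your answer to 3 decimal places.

NOT x1 = 1 − 0.6700 = 0.3300
NOT x1 AND x1 = a·b on (0.3300, 0.6700) = 0.2211
x3 OR x5 = a + b − a·b on (0.8400, 0.2800) = 0.8848
(NOT x1 AND x1) OR (x3 OR x5) = a + b − a·b on (0.2211, 0.8848) = 0.9103
NOT ((NOT x1 AND x1) OR (x3 OR x5)) = 1 − 0.9103 = 0.0897
x1 AND x3 = a·b on (0.6700, 0.8400) = 0.5628
NOT (x1 AND x3) = 1 − 0.5628 = 0.4372
NOT ((NOT x1 AND x1) OR (x3 OR x5)) OR NOT (x1 AND x3) = a + b − a·b on (0.0897, 0.4372) = 0.4877

0.488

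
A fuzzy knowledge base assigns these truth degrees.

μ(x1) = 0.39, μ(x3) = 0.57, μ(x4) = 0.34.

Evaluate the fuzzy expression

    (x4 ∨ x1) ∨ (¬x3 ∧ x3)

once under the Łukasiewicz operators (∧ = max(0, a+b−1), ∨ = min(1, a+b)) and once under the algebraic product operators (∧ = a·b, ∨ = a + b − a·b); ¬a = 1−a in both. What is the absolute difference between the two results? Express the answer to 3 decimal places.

Under Łukasiewicz:
  x4 ∨ x1 = min(1, a+b) on (0.34, 0.39) = 0.73
  ¬x3 = 1 − 0.57 = 0.43
  ¬x3 ∧ x3 = max(0, a+b−1) on (0.43, 0.57) = 0.00
  (x4 ∨ x1) ∨ (¬x3 ∧ x3) = min(1, a+b) on (0.73, 0.00) = 0.73
  → value = 0.7300
Under algebraic product:
  x4 ∨ x1 = a + b − a·b on (0.3400, 0.3900) = 0.5974
  ¬x3 = 1 − 0.5700 = 0.4300
  ¬x3 ∧ x3 = a·b on (0.4300, 0.5700) = 0.2451
  (x4 ∨ x1) ∨ (¬x3 ∧ x3) = a + b − a·b on (0.5974, 0.2451) = 0.6961
  → value = 0.6961
|0.7300 − 0.6961| = 0.034

0.034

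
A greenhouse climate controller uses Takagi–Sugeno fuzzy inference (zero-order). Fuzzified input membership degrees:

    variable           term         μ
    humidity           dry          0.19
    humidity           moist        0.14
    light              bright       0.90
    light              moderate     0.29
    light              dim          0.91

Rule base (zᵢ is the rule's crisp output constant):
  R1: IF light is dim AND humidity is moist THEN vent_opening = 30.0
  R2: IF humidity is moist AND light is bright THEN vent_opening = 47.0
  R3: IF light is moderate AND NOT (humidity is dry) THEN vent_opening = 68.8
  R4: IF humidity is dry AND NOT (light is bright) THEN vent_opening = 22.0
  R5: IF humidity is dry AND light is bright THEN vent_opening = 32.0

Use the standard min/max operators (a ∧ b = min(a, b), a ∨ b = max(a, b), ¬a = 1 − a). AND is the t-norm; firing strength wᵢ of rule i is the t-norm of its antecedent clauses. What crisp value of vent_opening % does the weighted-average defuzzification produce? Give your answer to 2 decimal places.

R1 (z=30.0): dim=0.91, moist=0.14; AND[min(a, b)] → w = 0.14
R2 (z=47.0): moist=0.14, bright=0.90; AND[min(a, b)] → w = 0.14
R3 (z=68.8): moderate=0.29, ¬dry=1−0.19=0.81; AND[min(a, b)] → w = 0.29
R4 (z=22.0): dry=0.19, ¬bright=1−0.90=0.10; AND[min(a, b)] → w = 0.10
R5 (z=32.0): dry=0.19, bright=0.90; AND[min(a, b)] → w = 0.19
Weighted average = (0.14·30.0 + 0.14·47.0 + 0.29·68.8 + 0.10·22.0 + 0.19·32.0) / (0.14 + 0.14 + 0.29 + 0.10 + 0.19)
  = 39.0120 / 0.8600 = 45.36

45.36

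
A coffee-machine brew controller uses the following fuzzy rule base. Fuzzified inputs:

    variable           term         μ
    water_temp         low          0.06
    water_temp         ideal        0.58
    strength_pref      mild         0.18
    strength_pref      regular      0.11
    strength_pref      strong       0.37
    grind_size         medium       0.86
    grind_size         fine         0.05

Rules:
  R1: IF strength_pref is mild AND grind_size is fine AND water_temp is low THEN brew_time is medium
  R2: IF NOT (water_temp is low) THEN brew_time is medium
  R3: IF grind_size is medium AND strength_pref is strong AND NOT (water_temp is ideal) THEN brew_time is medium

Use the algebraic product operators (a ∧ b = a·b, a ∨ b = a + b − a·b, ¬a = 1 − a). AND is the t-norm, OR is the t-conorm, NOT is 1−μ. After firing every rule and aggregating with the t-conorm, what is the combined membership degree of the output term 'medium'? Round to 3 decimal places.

0.948

R1: mild=0.18, fine=0.05, low=0.06; AND[a·b] → w = 0.0005
R2: ¬low=1−0.06=0.94 → w = 0.9400
R3: medium=0.86, strong=0.37, ¬ideal=1−0.58=0.42; AND[a·b] → w = 0.1336
Rules with consequent 'medium': {R1, R2, R3} → strengths 0.0005, 0.9400, 0.1336
Aggregate via t-conorm [a + b − a·b]: 0.9480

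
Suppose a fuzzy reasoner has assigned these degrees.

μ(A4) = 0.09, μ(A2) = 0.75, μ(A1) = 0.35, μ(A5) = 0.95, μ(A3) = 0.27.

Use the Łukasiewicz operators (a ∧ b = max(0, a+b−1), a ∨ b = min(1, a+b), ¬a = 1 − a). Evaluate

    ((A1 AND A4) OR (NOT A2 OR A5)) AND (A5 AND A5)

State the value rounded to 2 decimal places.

A1 AND A4 = max(0, a+b−1) on (0.35, 0.09) = 0.00
NOT A2 = 1 − 0.75 = 0.25
NOT A2 OR A5 = min(1, a+b) on (0.25, 0.95) = 1.00
(A1 AND A4) OR (NOT A2 OR A5) = min(1, a+b) on (0.00, 1.00) = 1.00
A5 AND A5 = max(0, a+b−1) on (0.95, 0.95) = 0.90
((A1 AND A4) OR (NOT A2 OR A5)) AND (A5 AND A5) = max(0, a+b−1) on (1.00, 0.90) = 0.90

0.90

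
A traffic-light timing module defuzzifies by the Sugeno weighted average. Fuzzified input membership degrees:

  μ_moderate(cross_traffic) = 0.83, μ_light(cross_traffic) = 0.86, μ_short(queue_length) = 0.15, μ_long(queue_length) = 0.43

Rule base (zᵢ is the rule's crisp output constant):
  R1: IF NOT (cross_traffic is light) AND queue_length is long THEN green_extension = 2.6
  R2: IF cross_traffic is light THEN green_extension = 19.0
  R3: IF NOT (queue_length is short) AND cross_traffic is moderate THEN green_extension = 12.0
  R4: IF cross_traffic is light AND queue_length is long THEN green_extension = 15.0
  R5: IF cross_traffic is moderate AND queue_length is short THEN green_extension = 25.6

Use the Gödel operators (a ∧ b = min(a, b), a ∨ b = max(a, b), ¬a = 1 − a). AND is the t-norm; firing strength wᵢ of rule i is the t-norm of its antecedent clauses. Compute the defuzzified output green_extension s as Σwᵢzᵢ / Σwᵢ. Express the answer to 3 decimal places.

15.334

R1 (z=2.6): ¬light=1−0.86=0.14, long=0.43; AND[min(a, b)] → w = 0.14
R2 (z=19.0): light=0.86 → w = 0.86
R3 (z=12.0): ¬short=1−0.15=0.85, moderate=0.83; AND[min(a, b)] → w = 0.83
R4 (z=15.0): light=0.86, long=0.43; AND[min(a, b)] → w = 0.43
R5 (z=25.6): moderate=0.83, short=0.15; AND[min(a, b)] → w = 0.15
Weighted average = (0.14·2.6 + 0.86·19.0 + 0.83·12.0 + 0.43·15.0 + 0.15·25.6) / (0.14 + 0.86 + 0.83 + 0.43 + 0.15)
  = 36.9540 / 2.4100 = 15.334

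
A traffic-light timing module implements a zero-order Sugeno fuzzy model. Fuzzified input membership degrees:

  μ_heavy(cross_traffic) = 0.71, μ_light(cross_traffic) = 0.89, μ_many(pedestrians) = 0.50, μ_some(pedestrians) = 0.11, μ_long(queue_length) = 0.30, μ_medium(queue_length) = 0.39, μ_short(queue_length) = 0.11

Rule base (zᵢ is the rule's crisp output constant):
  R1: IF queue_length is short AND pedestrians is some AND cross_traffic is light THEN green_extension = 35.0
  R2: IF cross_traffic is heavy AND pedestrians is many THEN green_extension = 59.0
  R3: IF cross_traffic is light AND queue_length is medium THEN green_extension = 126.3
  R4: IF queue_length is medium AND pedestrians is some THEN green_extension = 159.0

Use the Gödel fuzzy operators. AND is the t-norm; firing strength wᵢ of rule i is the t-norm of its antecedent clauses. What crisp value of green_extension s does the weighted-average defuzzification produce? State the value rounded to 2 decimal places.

90.18

R1 (z=35.0): short=0.11, some=0.11, light=0.89; AND[min(a, b)] → w = 0.11
R2 (z=59.0): heavy=0.71, many=0.50; AND[min(a, b)] → w = 0.50
R3 (z=126.3): light=0.89, medium=0.39; AND[min(a, b)] → w = 0.39
R4 (z=159.0): medium=0.39, some=0.11; AND[min(a, b)] → w = 0.11
Weighted average = (0.11·35.0 + 0.50·59.0 + 0.39·126.3 + 0.11·159.0) / (0.11 + 0.50 + 0.39 + 0.11)
  = 100.0970 / 1.1100 = 90.18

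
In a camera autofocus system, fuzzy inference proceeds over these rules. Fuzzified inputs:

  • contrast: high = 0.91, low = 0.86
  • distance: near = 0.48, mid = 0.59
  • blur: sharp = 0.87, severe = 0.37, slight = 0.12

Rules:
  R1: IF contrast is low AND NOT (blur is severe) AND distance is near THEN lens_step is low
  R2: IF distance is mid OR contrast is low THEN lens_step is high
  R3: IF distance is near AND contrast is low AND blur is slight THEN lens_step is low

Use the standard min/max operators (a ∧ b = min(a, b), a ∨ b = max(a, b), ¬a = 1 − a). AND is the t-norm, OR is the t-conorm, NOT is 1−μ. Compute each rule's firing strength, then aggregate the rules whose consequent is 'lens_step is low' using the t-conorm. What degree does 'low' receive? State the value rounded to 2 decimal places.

0.48

R1: low=0.86, ¬severe=1−0.37=0.63, near=0.48; AND[min(a, b)] → w = 0.48
R2: mid=0.59, low=0.86; OR[max(a, b)] → w = 0.86
R3: near=0.48, low=0.86, slight=0.12; AND[min(a, b)] → w = 0.12
Rules with consequent 'low': {R1, R3} → strengths 0.48, 0.12
Aggregate via t-conorm [max(a, b)]: 0.48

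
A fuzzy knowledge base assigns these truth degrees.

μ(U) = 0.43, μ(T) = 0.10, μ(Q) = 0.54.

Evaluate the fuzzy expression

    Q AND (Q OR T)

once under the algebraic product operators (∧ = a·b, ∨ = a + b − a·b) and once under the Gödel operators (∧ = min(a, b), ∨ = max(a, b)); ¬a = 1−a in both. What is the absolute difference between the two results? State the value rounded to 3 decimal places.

0.224

Under algebraic product:
  Q OR T = a + b − a·b on (0.5400, 0.1000) = 0.5860
  Q AND (Q OR T) = a·b on (0.5400, 0.5860) = 0.3164
  → value = 0.3164
Under Gödel:
  Q OR T = max(a, b) on (0.54, 0.10) = 0.54
  Q AND (Q OR T) = min(a, b) on (0.54, 0.54) = 0.54
  → value = 0.5400
|0.3164 − 0.5400| = 0.224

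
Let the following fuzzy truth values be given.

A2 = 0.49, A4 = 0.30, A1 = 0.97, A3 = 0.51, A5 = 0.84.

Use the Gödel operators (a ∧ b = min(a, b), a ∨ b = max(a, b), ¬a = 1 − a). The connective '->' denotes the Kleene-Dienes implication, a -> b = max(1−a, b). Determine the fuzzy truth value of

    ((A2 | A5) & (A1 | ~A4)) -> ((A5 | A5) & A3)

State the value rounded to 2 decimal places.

A2 | A5 = max(a, b) on (0.49, 0.84) = 0.84
~A4 = 1 − 0.30 = 0.70
A1 | ~A4 = max(a, b) on (0.97, 0.70) = 0.97
(A2 | A5) & (A1 | ~A4) = min(a, b) on (0.84, 0.97) = 0.84
A5 | A5 = max(a, b) on (0.84, 0.84) = 0.84
(A5 | A5) & A3 = min(a, b) on (0.84, 0.51) = 0.51
((A2 | A5) & (A1 | ~A4)) -> ((A5 | A5) & A3)  [Kleene-Dienes: max(1−a, b)] with a=0.84, b=0.51 → 0.51

0.51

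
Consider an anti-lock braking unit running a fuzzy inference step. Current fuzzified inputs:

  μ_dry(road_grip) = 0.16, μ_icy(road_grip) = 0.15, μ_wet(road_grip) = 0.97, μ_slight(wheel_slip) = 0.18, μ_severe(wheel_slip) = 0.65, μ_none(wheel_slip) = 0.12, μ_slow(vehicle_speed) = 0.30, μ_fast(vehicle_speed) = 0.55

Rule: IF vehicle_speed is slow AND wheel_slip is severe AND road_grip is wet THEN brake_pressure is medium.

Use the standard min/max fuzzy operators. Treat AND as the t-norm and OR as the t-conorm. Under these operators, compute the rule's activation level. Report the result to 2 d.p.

firing strength: slow=0.30, severe=0.65, wet=0.97; AND[min(a, b)] → w = 0.30

0.30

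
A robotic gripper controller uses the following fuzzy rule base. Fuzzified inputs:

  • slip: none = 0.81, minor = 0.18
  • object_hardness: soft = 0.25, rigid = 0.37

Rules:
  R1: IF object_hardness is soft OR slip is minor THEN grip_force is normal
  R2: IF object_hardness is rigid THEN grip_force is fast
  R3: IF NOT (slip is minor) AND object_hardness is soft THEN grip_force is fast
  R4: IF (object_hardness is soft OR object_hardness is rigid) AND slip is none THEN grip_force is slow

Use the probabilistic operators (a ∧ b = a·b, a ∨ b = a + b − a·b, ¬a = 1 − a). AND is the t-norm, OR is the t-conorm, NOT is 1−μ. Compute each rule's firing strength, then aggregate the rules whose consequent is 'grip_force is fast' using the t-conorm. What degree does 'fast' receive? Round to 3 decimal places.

0.499

R1: soft=0.25, minor=0.18; OR[a + b − a·b] → w = 0.3850
R2: rigid=0.37 → w = 0.3700
R3: ¬minor=1−0.18=0.82, soft=0.25; AND[a·b] → w = 0.2050
R4: (soft=0.25 OR rigid=0.37) = 0.5275; AND[a·b] with none=0.81 → w = 0.4273
Rules with consequent 'fast': {R2, R3} → strengths 0.3700, 0.2050
Aggregate via t-conorm [a + b − a·b]: 0.4991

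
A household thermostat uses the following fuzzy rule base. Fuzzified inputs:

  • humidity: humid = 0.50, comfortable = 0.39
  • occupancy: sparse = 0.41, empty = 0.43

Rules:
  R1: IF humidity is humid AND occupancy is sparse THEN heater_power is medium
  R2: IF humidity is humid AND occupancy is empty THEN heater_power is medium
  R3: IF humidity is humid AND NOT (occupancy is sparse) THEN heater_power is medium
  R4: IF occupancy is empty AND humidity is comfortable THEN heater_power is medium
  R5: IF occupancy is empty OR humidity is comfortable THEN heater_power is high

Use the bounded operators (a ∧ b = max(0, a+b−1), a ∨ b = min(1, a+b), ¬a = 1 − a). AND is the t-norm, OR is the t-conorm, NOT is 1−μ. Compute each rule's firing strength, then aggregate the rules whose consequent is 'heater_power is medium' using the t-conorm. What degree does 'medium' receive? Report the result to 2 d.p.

R1: humid=0.50, sparse=0.41; AND[max(0, a+b−1)] → w = 0.00
R2: humid=0.50, empty=0.43; AND[max(0, a+b−1)] → w = 0.00
R3: humid=0.50, ¬sparse=1−0.41=0.59; AND[max(0, a+b−1)] → w = 0.09
R4: empty=0.43, comfortable=0.39; AND[max(0, a+b−1)] → w = 0.00
R5: empty=0.43, comfortable=0.39; OR[min(1, a+b)] → w = 0.82
Rules with consequent 'medium': {R1, R2, R3, R4} → strengths 0.00, 0.00, 0.09, 0.00
Aggregate via t-conorm [min(1, a+b)]: 0.09

0.09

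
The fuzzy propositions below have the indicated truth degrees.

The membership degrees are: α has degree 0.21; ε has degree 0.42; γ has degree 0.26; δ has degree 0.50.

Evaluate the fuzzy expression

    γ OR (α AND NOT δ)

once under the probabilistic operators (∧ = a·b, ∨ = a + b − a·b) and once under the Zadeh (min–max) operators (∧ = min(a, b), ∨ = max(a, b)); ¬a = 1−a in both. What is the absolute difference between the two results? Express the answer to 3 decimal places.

0.078

Under probabilistic:
  NOT δ = 1 − 0.5000 = 0.5000
  α AND NOT δ = a·b on (0.2100, 0.5000) = 0.1050
  γ OR (α AND NOT δ) = a + b − a·b on (0.2600, 0.1050) = 0.3377
  → value = 0.3377
Under Zadeh (min–max):
  NOT δ = 1 − 0.50 = 0.50
  α AND NOT δ = min(a, b) on (0.21, 0.50) = 0.21
  γ OR (α AND NOT δ) = max(a, b) on (0.26, 0.21) = 0.26
  → value = 0.2600
|0.3377 − 0.2600| = 0.078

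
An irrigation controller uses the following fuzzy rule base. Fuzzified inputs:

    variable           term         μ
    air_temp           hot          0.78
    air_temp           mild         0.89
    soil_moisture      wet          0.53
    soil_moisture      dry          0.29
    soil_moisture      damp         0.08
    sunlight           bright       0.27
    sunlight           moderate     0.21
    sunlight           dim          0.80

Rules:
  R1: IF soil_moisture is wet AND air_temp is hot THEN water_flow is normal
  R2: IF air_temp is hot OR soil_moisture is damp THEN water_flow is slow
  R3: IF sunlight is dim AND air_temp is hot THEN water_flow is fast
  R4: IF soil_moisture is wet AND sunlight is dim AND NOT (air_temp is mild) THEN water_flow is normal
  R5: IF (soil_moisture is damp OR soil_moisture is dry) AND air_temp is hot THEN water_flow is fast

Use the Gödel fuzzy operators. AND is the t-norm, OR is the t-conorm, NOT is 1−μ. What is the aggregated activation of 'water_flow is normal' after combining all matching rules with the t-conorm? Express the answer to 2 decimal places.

0.53

R1: wet=0.53, hot=0.78; AND[min(a, b)] → w = 0.53
R2: hot=0.78, damp=0.08; OR[max(a, b)] → w = 0.78
R3: dim=0.80, hot=0.78; AND[min(a, b)] → w = 0.78
R4: wet=0.53, dim=0.80, ¬mild=1−0.89=0.11; AND[min(a, b)] → w = 0.11
R5: (damp=0.08 OR dry=0.29) = 0.29; AND[min(a, b)] with hot=0.78 → w = 0.29
Rules with consequent 'normal': {R1, R4} → strengths 0.53, 0.11
Aggregate via t-conorm [max(a, b)]: 0.53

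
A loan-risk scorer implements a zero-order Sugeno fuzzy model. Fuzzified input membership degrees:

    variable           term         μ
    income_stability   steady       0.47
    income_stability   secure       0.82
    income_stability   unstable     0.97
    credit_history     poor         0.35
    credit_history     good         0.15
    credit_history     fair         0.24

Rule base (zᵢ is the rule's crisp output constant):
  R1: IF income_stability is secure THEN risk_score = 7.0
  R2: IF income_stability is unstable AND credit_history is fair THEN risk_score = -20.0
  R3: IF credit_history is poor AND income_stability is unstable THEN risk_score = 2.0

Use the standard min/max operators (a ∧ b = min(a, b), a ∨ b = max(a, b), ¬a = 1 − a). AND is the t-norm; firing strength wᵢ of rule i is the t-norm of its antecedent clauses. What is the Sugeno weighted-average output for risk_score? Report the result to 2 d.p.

R1 (z=7.0): secure=0.82 → w = 0.82
R2 (z=-20.0): unstable=0.97, fair=0.24; AND[min(a, b)] → w = 0.24
R3 (z=2.0): poor=0.35, unstable=0.97; AND[min(a, b)] → w = 0.35
Weighted average = (0.82·7.0 + 0.24·-20.0 + 0.35·2.0) / (0.82 + 0.24 + 0.35)
  = 1.6400 / 1.4100 = 1.16

1.16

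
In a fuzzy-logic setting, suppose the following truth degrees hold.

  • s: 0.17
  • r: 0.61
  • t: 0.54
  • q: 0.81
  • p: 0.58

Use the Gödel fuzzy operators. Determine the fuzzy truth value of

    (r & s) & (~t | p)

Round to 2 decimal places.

r & s = min(a, b) on (0.61, 0.17) = 0.17
~t = 1 − 0.54 = 0.46
~t | p = max(a, b) on (0.46, 0.58) = 0.58
(r & s) & (~t | p) = min(a, b) on (0.17, 0.58) = 0.17

0.17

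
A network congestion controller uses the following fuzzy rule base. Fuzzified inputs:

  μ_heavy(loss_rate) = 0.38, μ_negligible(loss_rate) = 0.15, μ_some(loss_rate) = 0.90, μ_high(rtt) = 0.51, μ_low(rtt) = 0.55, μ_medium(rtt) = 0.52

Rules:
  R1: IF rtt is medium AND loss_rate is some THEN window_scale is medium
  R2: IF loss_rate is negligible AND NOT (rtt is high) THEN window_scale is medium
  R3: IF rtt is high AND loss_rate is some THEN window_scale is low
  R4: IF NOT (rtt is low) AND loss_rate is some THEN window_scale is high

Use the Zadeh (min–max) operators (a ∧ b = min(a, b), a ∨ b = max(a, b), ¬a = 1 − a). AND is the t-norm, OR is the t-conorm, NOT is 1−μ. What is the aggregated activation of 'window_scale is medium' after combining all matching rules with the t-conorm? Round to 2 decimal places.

R1: medium=0.52, some=0.90; AND[min(a, b)] → w = 0.52
R2: negligible=0.15, ¬high=1−0.51=0.49; AND[min(a, b)] → w = 0.15
R3: high=0.51, some=0.90; AND[min(a, b)] → w = 0.51
R4: ¬low=1−0.55=0.45, some=0.90; AND[min(a, b)] → w = 0.45
Rules with consequent 'medium': {R1, R2} → strengths 0.52, 0.15
Aggregate via t-conorm [max(a, b)]: 0.52

0.52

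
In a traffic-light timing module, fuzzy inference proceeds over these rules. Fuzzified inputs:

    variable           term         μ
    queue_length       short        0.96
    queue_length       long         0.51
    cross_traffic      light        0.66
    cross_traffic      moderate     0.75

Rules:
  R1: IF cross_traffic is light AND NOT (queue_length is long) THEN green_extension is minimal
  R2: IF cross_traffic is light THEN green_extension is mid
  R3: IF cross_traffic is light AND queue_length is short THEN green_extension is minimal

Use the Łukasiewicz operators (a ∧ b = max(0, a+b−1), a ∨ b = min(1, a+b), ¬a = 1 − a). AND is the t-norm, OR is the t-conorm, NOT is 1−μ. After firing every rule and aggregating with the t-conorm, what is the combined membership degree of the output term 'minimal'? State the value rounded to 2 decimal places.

0.77

R1: light=0.66, ¬long=1−0.51=0.49; AND[max(0, a+b−1)] → w = 0.15
R2: light=0.66 → w = 0.66
R3: light=0.66, short=0.96; AND[max(0, a+b−1)] → w = 0.62
Rules with consequent 'minimal': {R1, R3} → strengths 0.15, 0.62
Aggregate via t-conorm [min(1, a+b)]: 0.77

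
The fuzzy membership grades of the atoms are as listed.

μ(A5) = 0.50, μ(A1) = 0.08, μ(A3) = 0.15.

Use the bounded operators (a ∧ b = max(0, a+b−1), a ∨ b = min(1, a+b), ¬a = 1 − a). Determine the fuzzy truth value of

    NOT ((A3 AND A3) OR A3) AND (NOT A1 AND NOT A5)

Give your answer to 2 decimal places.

0.27

A3 AND A3 = max(0, a+b−1) on (0.15, 0.15) = 0.00
(A3 AND A3) OR A3 = min(1, a+b) on (0.00, 0.15) = 0.15
NOT ((A3 AND A3) OR A3) = 1 − 0.15 = 0.85
NOT A1 = 1 − 0.08 = 0.92
NOT A5 = 1 − 0.50 = 0.50
NOT A1 AND NOT A5 = max(0, a+b−1) on (0.92, 0.50) = 0.42
NOT ((A3 AND A3) OR A3) AND (NOT A1 AND NOT A5) = max(0, a+b−1) on (0.85, 0.42) = 0.27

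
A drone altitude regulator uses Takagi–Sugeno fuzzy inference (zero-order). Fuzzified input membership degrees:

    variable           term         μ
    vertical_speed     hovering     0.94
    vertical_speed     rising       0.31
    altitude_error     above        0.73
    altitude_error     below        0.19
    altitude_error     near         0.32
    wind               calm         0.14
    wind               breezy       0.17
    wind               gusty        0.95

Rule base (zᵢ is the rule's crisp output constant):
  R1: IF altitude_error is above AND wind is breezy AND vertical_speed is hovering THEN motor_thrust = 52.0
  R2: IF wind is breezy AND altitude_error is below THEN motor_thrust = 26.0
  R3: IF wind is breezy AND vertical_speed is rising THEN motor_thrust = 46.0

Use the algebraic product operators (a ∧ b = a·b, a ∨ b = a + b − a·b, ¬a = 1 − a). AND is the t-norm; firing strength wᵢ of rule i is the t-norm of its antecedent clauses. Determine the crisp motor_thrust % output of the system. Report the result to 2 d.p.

46.27

R1 (z=52.0): above=0.73, breezy=0.17, hovering=0.94; AND[a·b] → w = 0.1167
R2 (z=26.0): breezy=0.17, below=0.19; AND[a·b] → w = 0.0323
R3 (z=46.0): breezy=0.17, rising=0.31; AND[a·b] → w = 0.0527
Weighted average = (0.1167·52.0 + 0.0323·26.0 + 0.0527·46.0) / (0.1167 + 0.0323 + 0.0527)
  = 9.3300 / 0.2017 = 46.27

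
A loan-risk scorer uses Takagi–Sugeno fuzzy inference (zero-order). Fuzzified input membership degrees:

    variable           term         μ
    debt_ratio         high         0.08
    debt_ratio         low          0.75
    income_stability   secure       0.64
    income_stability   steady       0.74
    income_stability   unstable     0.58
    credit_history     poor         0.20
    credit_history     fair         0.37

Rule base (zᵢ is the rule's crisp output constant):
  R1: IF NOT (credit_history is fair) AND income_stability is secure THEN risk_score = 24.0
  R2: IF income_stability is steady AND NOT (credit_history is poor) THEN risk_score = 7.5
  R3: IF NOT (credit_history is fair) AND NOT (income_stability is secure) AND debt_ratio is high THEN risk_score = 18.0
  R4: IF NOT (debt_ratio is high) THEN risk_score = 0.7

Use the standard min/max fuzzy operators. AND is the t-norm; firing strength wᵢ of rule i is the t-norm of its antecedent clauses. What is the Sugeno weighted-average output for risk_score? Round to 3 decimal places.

R1 (z=24.0): ¬fair=1−0.37=0.63, secure=0.64; AND[min(a, b)] → w = 0.63
R2 (z=7.5): steady=0.74, ¬poor=1−0.20=0.80; AND[min(a, b)] → w = 0.74
R3 (z=18.0): ¬fair=1−0.37=0.63, ¬secure=1−0.64=0.36, high=0.08; AND[min(a, b)] → w = 0.08
R4 (z=0.7): ¬high=1−0.08=0.92 → w = 0.92
Weighted average = (0.63·24.0 + 0.74·7.5 + 0.08·18.0 + 0.92·0.7) / (0.63 + 0.74 + 0.08 + 0.92)
  = 22.7540 / 2.3700 = 9.601

9.601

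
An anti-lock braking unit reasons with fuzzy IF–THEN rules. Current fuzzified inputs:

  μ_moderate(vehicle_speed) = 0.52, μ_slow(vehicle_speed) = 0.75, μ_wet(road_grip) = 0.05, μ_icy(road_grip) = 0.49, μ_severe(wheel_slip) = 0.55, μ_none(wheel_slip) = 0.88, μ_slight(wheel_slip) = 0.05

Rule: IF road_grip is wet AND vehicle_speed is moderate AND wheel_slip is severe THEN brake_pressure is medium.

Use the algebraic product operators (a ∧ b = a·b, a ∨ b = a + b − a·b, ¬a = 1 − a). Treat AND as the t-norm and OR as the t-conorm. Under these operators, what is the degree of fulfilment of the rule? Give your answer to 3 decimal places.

0.014

firing strength: wet=0.05, moderate=0.52, severe=0.55; AND[a·b] → w = 0.0143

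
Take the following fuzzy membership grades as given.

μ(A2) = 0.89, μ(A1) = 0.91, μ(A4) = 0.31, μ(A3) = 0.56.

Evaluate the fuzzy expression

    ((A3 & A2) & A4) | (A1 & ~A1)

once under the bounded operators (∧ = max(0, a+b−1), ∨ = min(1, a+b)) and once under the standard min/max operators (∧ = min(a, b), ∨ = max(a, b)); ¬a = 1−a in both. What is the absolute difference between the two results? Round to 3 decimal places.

Under bounded:
  A3 & A2 = max(0, a+b−1) on (0.56, 0.89) = 0.45
  (A3 & A2) & A4 = max(0, a+b−1) on (0.45, 0.31) = 0.00
  ~A1 = 1 − 0.91 = 0.09
  A1 & ~A1 = max(0, a+b−1) on (0.91, 0.09) = 0.00
  ((A3 & A2) & A4) | (A1 & ~A1) = min(1, a+b) on (0.00, 0.00) = 0.00
  → value = 0.0000
Under standard min/max:
  A3 & A2 = min(a, b) on (0.56, 0.89) = 0.56
  (A3 & A2) & A4 = min(a, b) on (0.56, 0.31) = 0.31
  ~A1 = 1 − 0.91 = 0.09
  A1 & ~A1 = min(a, b) on (0.91, 0.09) = 0.09
  ((A3 & A2) & A4) | (A1 & ~A1) = max(a, b) on (0.31, 0.09) = 0.31
  → value = 0.3100
|0.0000 − 0.3100| = 0.310

0.310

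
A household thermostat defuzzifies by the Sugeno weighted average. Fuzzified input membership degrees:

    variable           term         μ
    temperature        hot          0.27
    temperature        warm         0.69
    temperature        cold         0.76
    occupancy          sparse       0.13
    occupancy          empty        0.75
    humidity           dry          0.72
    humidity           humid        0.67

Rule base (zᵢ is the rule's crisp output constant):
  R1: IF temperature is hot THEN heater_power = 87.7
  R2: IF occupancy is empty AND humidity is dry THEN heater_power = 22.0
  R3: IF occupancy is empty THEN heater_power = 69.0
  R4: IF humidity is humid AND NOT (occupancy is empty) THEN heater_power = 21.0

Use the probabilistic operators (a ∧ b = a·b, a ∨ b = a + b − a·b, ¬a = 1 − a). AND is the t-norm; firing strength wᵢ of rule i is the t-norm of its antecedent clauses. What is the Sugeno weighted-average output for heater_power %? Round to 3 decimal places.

52.577

R1 (z=87.7): hot=0.27 → w = 0.2700
R2 (z=22.0): empty=0.75, dry=0.72; AND[a·b] → w = 0.5400
R3 (z=69.0): empty=0.75 → w = 0.7500
R4 (z=21.0): humid=0.67, ¬empty=1−0.75=0.25; AND[a·b] → w = 0.1675
Weighted average = (0.2700·87.7 + 0.5400·22.0 + 0.7500·69.0 + 0.1675·21.0) / (0.2700 + 0.5400 + 0.7500 + 0.1675)
  = 90.8265 / 1.7275 = 52.577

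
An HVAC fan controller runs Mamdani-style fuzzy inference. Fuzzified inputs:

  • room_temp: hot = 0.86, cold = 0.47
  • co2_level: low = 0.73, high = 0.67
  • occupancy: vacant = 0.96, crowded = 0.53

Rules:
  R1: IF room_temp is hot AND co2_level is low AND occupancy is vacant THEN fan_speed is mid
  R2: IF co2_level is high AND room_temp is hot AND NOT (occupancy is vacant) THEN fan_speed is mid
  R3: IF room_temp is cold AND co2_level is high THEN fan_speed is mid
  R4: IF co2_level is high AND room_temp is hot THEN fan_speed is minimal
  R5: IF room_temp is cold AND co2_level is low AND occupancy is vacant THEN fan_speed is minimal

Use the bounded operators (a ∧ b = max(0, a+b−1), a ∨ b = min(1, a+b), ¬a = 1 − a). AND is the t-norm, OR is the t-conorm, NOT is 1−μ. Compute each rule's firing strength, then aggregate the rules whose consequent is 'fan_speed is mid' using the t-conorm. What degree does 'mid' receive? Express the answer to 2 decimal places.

0.69

R1: hot=0.86, low=0.73, vacant=0.96; AND[max(0, a+b−1)] → w = 0.55
R2: high=0.67, hot=0.86, ¬vacant=1−0.96=0.04; AND[max(0, a+b−1)] → w = 0.00
R3: cold=0.47, high=0.67; AND[max(0, a+b−1)] → w = 0.14
R4: high=0.67, hot=0.86; AND[max(0, a+b−1)] → w = 0.53
R5: cold=0.47, low=0.73, vacant=0.96; AND[max(0, a+b−1)] → w = 0.16
Rules with consequent 'mid': {R1, R2, R3} → strengths 0.55, 0.00, 0.14
Aggregate via t-conorm [min(1, a+b)]: 0.69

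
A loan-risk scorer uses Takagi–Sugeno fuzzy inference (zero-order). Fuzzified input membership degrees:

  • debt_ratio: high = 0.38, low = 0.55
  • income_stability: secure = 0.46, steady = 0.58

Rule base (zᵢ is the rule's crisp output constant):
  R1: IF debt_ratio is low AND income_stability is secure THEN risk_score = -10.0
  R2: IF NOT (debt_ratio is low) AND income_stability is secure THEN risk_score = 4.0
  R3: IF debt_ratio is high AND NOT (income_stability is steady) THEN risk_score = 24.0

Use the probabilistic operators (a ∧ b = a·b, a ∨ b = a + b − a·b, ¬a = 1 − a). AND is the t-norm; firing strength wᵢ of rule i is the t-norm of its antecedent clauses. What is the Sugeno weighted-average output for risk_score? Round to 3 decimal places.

3.435

R1 (z=-10.0): low=0.55, secure=0.46; AND[a·b] → w = 0.2530
R2 (z=4.0): ¬low=1−0.55=0.45, secure=0.46; AND[a·b] → w = 0.2070
R3 (z=24.0): high=0.38, ¬steady=1−0.58=0.42; AND[a·b] → w = 0.1596
Weighted average = (0.2530·-10.0 + 0.2070·4.0 + 0.1596·24.0) / (0.2530 + 0.2070 + 0.1596)
  = 2.1284 / 0.6196 = 3.435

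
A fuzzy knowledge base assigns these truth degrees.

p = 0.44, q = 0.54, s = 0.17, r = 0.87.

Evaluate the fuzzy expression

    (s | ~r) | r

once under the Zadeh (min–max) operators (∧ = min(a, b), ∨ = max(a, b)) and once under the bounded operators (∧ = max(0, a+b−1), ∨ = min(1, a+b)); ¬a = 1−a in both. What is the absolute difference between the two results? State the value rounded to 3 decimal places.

0.130

Under Zadeh (min–max):
  ~r = 1 − 0.87 = 0.13
  s | ~r = max(a, b) on (0.17, 0.13) = 0.17
  (s | ~r) | r = max(a, b) on (0.17, 0.87) = 0.87
  → value = 0.8700
Under bounded:
  ~r = 1 − 0.87 = 0.13
  s | ~r = min(1, a+b) on (0.17, 0.13) = 0.30
  (s | ~r) | r = min(1, a+b) on (0.30, 0.87) = 1.00
  → value = 1.0000
|0.8700 − 1.0000| = 0.130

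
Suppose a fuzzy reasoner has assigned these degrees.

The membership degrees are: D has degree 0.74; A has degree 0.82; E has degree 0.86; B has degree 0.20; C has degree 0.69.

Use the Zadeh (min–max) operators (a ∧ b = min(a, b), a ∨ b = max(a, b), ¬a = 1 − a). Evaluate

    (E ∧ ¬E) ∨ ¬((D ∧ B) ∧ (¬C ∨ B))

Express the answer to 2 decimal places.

0.80

¬E = 1 − 0.86 = 0.14
E ∧ ¬E = min(a, b) on (0.86, 0.14) = 0.14
D ∧ B = min(a, b) on (0.74, 0.20) = 0.20
¬C = 1 − 0.69 = 0.31
¬C ∨ B = max(a, b) on (0.31, 0.20) = 0.31
(D ∧ B) ∧ (¬C ∨ B) = min(a, b) on (0.20, 0.31) = 0.20
¬((D ∧ B) ∧ (¬C ∨ B)) = 1 − 0.20 = 0.80
(E ∧ ¬E) ∨ ¬((D ∧ B) ∧ (¬C ∨ B)) = max(a, b) on (0.14, 0.80) = 0.80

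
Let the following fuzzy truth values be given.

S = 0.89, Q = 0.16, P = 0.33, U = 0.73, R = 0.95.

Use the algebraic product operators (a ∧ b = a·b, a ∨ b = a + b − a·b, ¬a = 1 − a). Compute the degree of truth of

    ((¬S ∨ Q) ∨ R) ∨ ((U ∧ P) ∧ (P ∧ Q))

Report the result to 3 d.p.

¬S = 1 − 0.8900 = 0.1100
¬S ∨ Q = a + b − a·b on (0.1100, 0.1600) = 0.2524
(¬S ∨ Q) ∨ R = a + b − a·b on (0.2524, 0.9500) = 0.9626
U ∧ P = a·b on (0.7300, 0.3300) = 0.2409
P ∧ Q = a·b on (0.3300, 0.1600) = 0.0528
(U ∧ P) ∧ (P ∧ Q) = a·b on (0.2409, 0.0528) = 0.0127
((¬S ∨ Q) ∨ R) ∨ ((U ∧ P) ∧ (P ∧ Q)) = a + b − a·b on (0.9626, 0.0127) = 0.9631

0.963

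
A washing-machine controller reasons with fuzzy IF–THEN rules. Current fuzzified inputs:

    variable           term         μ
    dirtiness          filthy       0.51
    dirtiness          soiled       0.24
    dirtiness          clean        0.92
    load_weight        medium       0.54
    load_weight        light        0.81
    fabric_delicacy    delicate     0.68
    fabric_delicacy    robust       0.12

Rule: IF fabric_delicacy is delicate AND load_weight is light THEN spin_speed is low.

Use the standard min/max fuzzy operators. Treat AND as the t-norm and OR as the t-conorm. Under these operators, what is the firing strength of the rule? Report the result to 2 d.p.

0.68

firing strength: delicate=0.68, light=0.81; AND[min(a, b)] → w = 0.68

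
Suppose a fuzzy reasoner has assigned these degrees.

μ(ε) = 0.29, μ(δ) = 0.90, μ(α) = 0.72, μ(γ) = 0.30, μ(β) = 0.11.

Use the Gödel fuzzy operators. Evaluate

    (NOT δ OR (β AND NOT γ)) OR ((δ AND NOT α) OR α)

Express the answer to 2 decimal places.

0.72

NOT δ = 1 − 0.90 = 0.10
NOT γ = 1 − 0.30 = 0.70
β AND NOT γ = min(a, b) on (0.11, 0.70) = 0.11
NOT δ OR (β AND NOT γ) = max(a, b) on (0.10, 0.11) = 0.11
NOT α = 1 − 0.72 = 0.28
δ AND NOT α = min(a, b) on (0.90, 0.28) = 0.28
(δ AND NOT α) OR α = max(a, b) on (0.28, 0.72) = 0.72
(NOT δ OR (β AND NOT γ)) OR ((δ AND NOT α) OR α) = max(a, b) on (0.11, 0.72) = 0.72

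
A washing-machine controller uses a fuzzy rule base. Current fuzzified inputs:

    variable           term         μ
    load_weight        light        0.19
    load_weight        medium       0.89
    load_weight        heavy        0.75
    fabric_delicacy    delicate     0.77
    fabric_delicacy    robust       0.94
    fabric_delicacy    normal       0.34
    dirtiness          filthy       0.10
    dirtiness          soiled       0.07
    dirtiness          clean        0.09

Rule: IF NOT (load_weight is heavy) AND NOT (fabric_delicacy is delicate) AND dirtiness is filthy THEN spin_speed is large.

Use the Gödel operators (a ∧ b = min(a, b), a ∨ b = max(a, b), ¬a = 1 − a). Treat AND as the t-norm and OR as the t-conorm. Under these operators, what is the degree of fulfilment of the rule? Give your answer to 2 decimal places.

0.10

firing strength: ¬heavy=1−0.75=0.25, ¬delicate=1−0.77=0.23, filthy=0.10; AND[min(a, b)] → w = 0.10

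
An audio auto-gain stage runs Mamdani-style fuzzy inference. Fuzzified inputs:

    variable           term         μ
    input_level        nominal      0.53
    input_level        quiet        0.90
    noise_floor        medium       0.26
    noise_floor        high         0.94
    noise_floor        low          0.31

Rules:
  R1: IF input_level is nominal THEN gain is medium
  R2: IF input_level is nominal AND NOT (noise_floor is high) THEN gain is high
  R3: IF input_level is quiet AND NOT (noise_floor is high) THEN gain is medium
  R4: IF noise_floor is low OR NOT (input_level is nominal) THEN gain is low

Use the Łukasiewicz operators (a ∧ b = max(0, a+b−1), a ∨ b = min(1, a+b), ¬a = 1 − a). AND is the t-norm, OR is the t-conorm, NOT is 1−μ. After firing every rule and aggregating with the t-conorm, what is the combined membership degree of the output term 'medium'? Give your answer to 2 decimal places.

0.53

R1: nominal=0.53 → w = 0.53
R2: nominal=0.53, ¬high=1−0.94=0.06; AND[max(0, a+b−1)] → w = 0.00
R3: quiet=0.90, ¬high=1−0.94=0.06; AND[max(0, a+b−1)] → w = 0.00
R4: low=0.31, ¬nominal=1−0.53=0.47; OR[min(1, a+b)] → w = 0.78
Rules with consequent 'medium': {R1, R3} → strengths 0.53, 0.00
Aggregate via t-conorm [min(1, a+b)]: 0.53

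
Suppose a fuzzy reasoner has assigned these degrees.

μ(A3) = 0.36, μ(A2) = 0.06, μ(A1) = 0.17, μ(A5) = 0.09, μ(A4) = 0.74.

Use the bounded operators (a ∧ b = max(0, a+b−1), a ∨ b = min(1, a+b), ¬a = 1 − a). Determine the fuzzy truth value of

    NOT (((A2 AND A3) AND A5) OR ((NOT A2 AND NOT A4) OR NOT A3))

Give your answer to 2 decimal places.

0.16

A2 AND A3 = max(0, a+b−1) on (0.06, 0.36) = 0.00
(A2 AND A3) AND A5 = max(0, a+b−1) on (0.00, 0.09) = 0.00
NOT A2 = 1 − 0.06 = 0.94
NOT A4 = 1 − 0.74 = 0.26
NOT A2 AND NOT A4 = max(0, a+b−1) on (0.94, 0.26) = 0.20
NOT A3 = 1 − 0.36 = 0.64
(NOT A2 AND NOT A4) OR NOT A3 = min(1, a+b) on (0.20, 0.64) = 0.84
((A2 AND A3) AND A5) OR ((NOT A2 AND NOT A4) OR NOT A3) = min(1, a+b) on (0.00, 0.84) = 0.84
NOT (((A2 AND A3) AND A5) OR ((NOT A2 AND NOT A4) OR NOT A3)) = 1 − 0.84 = 0.16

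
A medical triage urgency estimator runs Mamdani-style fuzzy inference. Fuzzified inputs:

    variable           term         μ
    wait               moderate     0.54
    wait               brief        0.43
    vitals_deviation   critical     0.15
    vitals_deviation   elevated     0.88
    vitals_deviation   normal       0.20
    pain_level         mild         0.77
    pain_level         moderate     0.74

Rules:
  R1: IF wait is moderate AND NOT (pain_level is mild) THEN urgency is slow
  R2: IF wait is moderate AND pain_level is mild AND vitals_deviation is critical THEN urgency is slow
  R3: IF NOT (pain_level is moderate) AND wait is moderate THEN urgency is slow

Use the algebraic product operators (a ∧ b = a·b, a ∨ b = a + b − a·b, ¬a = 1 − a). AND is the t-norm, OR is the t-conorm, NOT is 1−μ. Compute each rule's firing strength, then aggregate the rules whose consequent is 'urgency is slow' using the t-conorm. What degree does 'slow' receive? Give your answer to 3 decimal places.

0.294

R1: moderate=0.54, ¬mild=1−0.77=0.23; AND[a·b] → w = 0.1242
R2: moderate=0.54, mild=0.77, critical=0.15; AND[a·b] → w = 0.0624
R3: ¬moderate=1−0.74=0.26, moderate=0.54; AND[a·b] → w = 0.1404
Rules with consequent 'slow': {R1, R2, R3} → strengths 0.1242, 0.0624, 0.1404
Aggregate via t-conorm [a + b − a·b]: 0.2941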